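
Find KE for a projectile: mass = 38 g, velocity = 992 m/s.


E = 0.5*m*v^2 = 0.5*0.038*992^2 = 18697 J

18697 J


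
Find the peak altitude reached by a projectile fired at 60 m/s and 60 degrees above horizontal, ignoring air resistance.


H = (v0*sin(theta))^2 / (2g) = (60*sin(60°))^2 / (2*9.81) = 137.6 m

137.6 m


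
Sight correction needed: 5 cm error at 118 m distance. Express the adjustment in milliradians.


1 mrad subtends 1 cm per 10 m of range, so adj = error_cm / (dist_m / 10) = 5 / (118/10) = 0.4237 mrad

0.4237 mrad


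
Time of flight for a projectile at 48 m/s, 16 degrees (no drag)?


T = 2*v0*sin(theta)/g = 2*48*sin(16°)/9.81 = 2.697 s

2.697 s


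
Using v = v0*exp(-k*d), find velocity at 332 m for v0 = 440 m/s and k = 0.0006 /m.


v = v0*exp(-k*d) = 440*exp(-0.0006*332) = 360.5 m/s

360.5 m/s


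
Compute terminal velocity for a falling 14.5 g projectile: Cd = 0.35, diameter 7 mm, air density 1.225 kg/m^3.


A = pi*(d/2)^2 = pi*(7/2000)^2 = 3.84845e-05 m^2
vt = sqrt(2mg/(Cd*rho*A)) = sqrt(2*0.0145*9.81/(0.35 * 1.225 * 3.84845e-05)) = 131.3 m/s

131.3 m/s


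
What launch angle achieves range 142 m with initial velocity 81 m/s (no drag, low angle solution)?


sin(2*theta) = R*g/v0^2 = 142*9.81/81^2 = 0.212318, theta = arcsin(0.212318)/2 = 6.129°

6.129 degrees


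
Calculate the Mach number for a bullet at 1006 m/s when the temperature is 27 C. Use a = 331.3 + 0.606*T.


a = 331.3 + 0.606*(27) = 347.662 m/s
M = v/a = 1006/347.662 = 2.894

2.894


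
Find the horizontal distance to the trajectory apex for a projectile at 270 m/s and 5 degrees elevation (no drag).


R = v0^2*sin(2*theta)/g = 270^2*sin(2*5°)/9.81 = 1290.41 m
apex_dist = R/2 = 1290.41/2 = 645.2 m

645.2 m


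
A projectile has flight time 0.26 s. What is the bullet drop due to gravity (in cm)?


drop = 0.5*g*t^2 = 0.5*9.81*0.26^2 = 0.331578 m ≈ 33.16 cm

33.16 cm


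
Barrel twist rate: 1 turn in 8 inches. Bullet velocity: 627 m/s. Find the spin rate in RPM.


twist_m = 8*0.0254 = 0.2032 m
spin = v/twist = 627/0.2032 = 3085.63 rev/s
RPM = spin*60 = 3085.63*60 ≈ 185138 RPM

185138 RPM


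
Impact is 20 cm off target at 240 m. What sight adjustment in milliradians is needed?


1 mrad subtends 1 cm per 10 m of range, so adj = error_cm / (dist_m / 10) = 20 / (240/10) = 0.8333 mrad

0.8333 mrad


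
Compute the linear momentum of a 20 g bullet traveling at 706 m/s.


p = m*v = 0.02*706 = 14.12 kg·m/s

14.12 kg·m/s


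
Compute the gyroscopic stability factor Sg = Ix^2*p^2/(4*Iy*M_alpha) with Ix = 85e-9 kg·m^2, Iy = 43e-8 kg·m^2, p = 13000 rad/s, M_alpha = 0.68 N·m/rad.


Sg = Ix^2 * p^2 / (4 * Iy * M_alpha) = (85e-9)^2 * 13000^2 / (4 * 43e-8 * 0.68) = 1.044

1.044


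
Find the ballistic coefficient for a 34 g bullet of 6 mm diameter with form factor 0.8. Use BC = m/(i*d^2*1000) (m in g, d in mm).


BC = m/(i*d^2*1000) = 34/(0.8 * 6^2 * 1000) = 0.001181

0.001181


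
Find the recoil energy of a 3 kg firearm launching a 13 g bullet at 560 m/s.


v_r = m_p*v_p/m_gun = 0.013*560/3 = 2.42667 m/s, E_r = 0.5*m_gun*v_r^2 = 0.5*3*2.42667^2 = 8.833 J

8.833 J


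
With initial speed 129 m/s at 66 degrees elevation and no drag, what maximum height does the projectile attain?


H = (v0*sin(theta))^2 / (2g) = (129*sin(66°))^2 / (2*9.81) = 707.8 m

707.8 m


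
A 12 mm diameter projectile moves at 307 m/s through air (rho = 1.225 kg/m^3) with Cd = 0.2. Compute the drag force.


A = pi*(d/2)^2 = pi*(12/2000)^2 = 1.13097e-04 m^2
Fd = 0.5*Cd*rho*A*v^2 = 0.5*0.2*1.225*1.13097e-04*307^2 = 1.306 N

1.306 N


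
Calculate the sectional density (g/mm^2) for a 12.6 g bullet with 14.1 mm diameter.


SD = m/d^2 = 12.6/14.1^2 = 0.06338 g/mm^2

0.06338 g/mm^2


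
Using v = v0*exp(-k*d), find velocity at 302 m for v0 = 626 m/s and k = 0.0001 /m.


v = v0*exp(-k*d) = 626*exp(-0.0001*302) = 607.4 m/s

607.4 m/s


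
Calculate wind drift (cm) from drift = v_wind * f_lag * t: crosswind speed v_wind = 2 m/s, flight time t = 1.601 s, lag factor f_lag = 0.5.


drift = v_wind * lag * t = 2 * 0.5 * 1.601 = 1.601 m ≈ 160.1 cm

160.1 cm


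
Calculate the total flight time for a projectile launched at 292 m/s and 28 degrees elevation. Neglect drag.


T = 2*v0*sin(theta)/g = 2*292*sin(28°)/9.81 = 27.95 s

27.95 s


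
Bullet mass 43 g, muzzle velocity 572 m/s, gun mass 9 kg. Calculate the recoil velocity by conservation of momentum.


v_recoil = m_p * v_p / m_gun = 0.043 * 572 / 9 = 2.733 m/s

2.733 m/s


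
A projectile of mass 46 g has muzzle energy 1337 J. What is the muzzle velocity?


v = sqrt(2*E/m) = sqrt(2*1337/0.046) = 241.1 m/s

241.1 m/s


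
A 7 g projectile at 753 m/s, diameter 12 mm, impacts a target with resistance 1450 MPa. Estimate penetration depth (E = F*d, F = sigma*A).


A = pi*(d/2)^2 = pi*(12/2)^2 = 113.097 mm^2
E = 0.5*m*v^2 = 0.5*0.007*753^2 = 1984.53 J
depth = E/(sigma*A) = 1984.53 J / (1450 MPa * 113.097 mm^2) = 1984.53/(1450 * 113.097) m = 0.0121015 m ≈ 12.1 mm

12.1 mm


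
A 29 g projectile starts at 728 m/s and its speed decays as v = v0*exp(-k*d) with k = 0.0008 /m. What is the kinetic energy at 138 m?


v = v0*exp(-k*d) = 728*exp(-0.0008*138) = 651.906 m/s
E = 0.5*m*v^2 = 0.5*0.029*651.906^2 = 6162 J

6162 J


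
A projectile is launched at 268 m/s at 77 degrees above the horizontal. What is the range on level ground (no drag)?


R = v0^2 * sin(2*theta) / g = 268^2 * sin(2*77°) / 9.81 = 3210 m

3210 m


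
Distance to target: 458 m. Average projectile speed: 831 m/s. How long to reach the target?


t = d/v = 458/831 = 0.5511 s

0.5511 s


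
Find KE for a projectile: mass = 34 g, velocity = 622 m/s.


E = 0.5*m*v^2 = 0.5*0.034*622^2 = 6577 J

6577 J


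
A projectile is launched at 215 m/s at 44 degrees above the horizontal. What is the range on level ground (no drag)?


R = v0^2 * sin(2*theta) / g = 215^2 * sin(2*44°) / 9.81 = 4709 m

4709 m


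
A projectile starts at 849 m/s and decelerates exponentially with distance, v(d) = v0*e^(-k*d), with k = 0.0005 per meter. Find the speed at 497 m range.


v = v0*exp(-k*d) = 849*exp(-0.0005*497) = 662.2 m/s

662.2 m/s


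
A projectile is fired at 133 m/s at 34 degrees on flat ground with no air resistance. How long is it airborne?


T = 2*v0*sin(theta)/g = 2*133*sin(34°)/9.81 = 15.16 s

15.16 s


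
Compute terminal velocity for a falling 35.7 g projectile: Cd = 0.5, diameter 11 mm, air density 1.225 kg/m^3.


A = pi*(d/2)^2 = pi*(11/2000)^2 = 9.50332e-05 m^2
vt = sqrt(2mg/(Cd*rho*A)) = sqrt(2*0.0357*9.81/(0.5 * 1.225 * 9.50332e-05)) = 109.7 m/s

109.7 m/s


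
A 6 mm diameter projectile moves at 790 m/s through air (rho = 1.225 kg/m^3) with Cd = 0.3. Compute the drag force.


A = pi*(d/2)^2 = pi*(6/2000)^2 = 2.82743e-05 m^2
Fd = 0.5*Cd*rho*A*v^2 = 0.5*0.3*1.225*2.82743e-05*790^2 = 3.242 N

3.242 N


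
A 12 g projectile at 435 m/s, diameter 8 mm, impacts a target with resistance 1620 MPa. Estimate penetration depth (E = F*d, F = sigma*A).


A = pi*(d/2)^2 = pi*(8/2)^2 = 50.2655 mm^2
E = 0.5*m*v^2 = 0.5*0.012*435^2 = 1135.35 J
depth = E/(sigma*A) = 1135.35 J / (1620 MPa * 50.2655 mm^2) = 1135.35/(1620 * 50.2655) m = 0.0139426 m ≈ 13.94 mm

13.94 mm


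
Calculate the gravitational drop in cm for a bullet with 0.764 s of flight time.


drop = 0.5*g*t^2 = 0.5*9.81*0.764^2 = 2.86303 m ≈ 286.3 cm

286.3 cm


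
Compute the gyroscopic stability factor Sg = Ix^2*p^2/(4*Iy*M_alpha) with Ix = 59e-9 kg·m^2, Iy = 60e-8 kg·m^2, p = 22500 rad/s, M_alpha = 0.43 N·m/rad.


Sg = Ix^2 * p^2 / (4 * Iy * M_alpha) = (59e-9)^2 * 22500^2 / (4 * 60e-8 * 0.43) = 1.708

1.708


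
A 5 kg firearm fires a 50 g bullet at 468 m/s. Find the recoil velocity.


v_recoil = m_p * v_p / m_gun = 0.05 * 468 / 5 = 4.68 m/s

4.68 m/s


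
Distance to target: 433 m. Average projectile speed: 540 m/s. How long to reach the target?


t = d/v = 433/540 = 0.8019 s

0.8019 s


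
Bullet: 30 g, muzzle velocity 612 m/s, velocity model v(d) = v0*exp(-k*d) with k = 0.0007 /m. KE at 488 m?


v = v0*exp(-k*d) = 612*exp(-0.0007*488) = 434.907 m/s
E = 0.5*m*v^2 = 0.5*0.03*434.907^2 = 2837 J

2837 J


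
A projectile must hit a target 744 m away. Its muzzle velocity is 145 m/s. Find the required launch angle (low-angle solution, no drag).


sin(2*theta) = R*g/v0^2 = 744*9.81/145^2 = 0.347141, theta = arcsin(0.347141)/2 = 10.16°

10.16 degrees


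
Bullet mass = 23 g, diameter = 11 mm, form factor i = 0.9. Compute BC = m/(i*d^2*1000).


BC = m/(i*d^2*1000) = 23/(0.9 * 11^2 * 1000) = 0.0002112

0.0002112


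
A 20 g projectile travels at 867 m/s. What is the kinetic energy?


E = 0.5*m*v^2 = 0.5*0.02*867^2 = 7517 J

7517 J


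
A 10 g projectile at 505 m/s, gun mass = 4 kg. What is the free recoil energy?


v_r = m_p*v_p/m_gun = 0.01*505/4 = 1.2625 m/s, E_r = 0.5*m_gun*v_r^2 = 0.5*4*1.2625^2 = 3.188 J

3.188 J


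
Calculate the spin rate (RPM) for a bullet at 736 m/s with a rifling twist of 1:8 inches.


twist_m = 8*0.0254 = 0.2032 m
spin = v/twist = 736/0.2032 = 3622.047 rev/s
RPM = spin*60 = 3622.047*60 ≈ 217323 RPM

217323 RPM


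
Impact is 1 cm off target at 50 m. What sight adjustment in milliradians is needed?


1 mrad subtends 1 cm per 10 m of range, so adj = error_cm / (dist_m / 10) = 1 / (50/10) = 0.2 mrad

0.2 mrad


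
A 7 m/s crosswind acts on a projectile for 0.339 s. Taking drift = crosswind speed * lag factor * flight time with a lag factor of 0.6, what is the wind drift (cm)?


drift = v_wind * lag * t = 7 * 0.6 * 0.339 = 1.4238 m ≈ 142.4 cm

142.4 cm


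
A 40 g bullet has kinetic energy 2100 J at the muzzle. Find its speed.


v = sqrt(2*E/m) = sqrt(2*2100/0.04) = 324 m/s

324 m/s


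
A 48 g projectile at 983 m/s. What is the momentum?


p = m*v = 0.048*983 = 47.18 kg·m/s

47.18 kg·m/s


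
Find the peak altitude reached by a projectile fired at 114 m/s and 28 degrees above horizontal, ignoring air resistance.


H = (v0*sin(theta))^2 / (2g) = (114*sin(28°))^2 / (2*9.81) = 146 m

146 m


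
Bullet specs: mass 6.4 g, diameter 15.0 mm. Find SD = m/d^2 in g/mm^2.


SD = m/d^2 = 6.4/15.0^2 = 0.02844 g/mm^2

0.02844 g/mm^2


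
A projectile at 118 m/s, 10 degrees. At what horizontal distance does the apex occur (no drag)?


R = v0^2*sin(2*theta)/g = 118^2*sin(2*10°)/9.81 = 485.452 m
apex_dist = R/2 = 485.452/2 = 242.7 m

242.7 m


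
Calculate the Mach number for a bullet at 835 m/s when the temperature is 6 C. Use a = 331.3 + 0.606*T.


a = 331.3 + 0.606*(6) = 334.936 m/s
M = v/a = 835/334.936 = 2.493

2.493


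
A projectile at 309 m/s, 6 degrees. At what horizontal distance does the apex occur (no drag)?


R = v0^2*sin(2*theta)/g = 309^2*sin(2*6°)/9.81 = 2023.61 m
apex_dist = R/2 = 2023.61/2 = 1012 m

1012 m


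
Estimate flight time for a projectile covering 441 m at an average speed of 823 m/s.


t = d/v = 441/823 = 0.5358 s

0.5358 s


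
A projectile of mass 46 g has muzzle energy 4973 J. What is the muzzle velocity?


v = sqrt(2*E/m) = sqrt(2*4973/0.046) = 465 m/s

465 m/s


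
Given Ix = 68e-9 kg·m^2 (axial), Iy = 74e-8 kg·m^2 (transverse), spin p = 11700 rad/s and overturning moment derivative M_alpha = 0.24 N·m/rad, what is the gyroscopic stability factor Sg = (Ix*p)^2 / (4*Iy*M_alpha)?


Sg = Ix^2 * p^2 / (4 * Iy * M_alpha) = (68e-9)^2 * 11700^2 / (4 * 74e-8 * 0.24) = 0.891

0.891


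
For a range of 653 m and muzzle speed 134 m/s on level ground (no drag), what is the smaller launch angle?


sin(2*theta) = R*g/v0^2 = 653*9.81/134^2 = 0.356757, theta = arcsin(0.356757)/2 = 10.45°

10.45 degrees


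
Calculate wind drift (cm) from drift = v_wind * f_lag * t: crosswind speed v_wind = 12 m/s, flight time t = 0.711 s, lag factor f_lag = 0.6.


drift = v_wind * lag * t = 12 * 0.6 * 0.711 = 5.1192 m ≈ 511.9 cm

511.9 cm


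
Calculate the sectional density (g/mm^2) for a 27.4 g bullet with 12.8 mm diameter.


SD = m/d^2 = 27.4/12.8^2 = 0.1672 g/mm^2

0.1672 g/mm^2


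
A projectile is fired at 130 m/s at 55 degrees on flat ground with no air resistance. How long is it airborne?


T = 2*v0*sin(theta)/g = 2*130*sin(55°)/9.81 = 21.71 s

21.71 s


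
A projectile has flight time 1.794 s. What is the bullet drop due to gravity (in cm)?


drop = 0.5*g*t^2 = 0.5*9.81*1.794^2 = 15.7864 m ≈ 1579 cm

1579 cm


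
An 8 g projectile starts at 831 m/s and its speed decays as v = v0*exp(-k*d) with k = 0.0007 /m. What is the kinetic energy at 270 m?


v = v0*exp(-k*d) = 831*exp(-0.0007*270) = 687.891 m/s
E = 0.5*m*v^2 = 0.5*0.008*687.891^2 = 1893 J

1893 J


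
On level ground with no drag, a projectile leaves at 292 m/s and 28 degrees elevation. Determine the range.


R = v0^2 * sin(2*theta) / g = 292^2 * sin(2*28°) / 9.81 = 7206 m

7206 m


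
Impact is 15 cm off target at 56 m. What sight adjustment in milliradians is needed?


1 mrad subtends 1 cm per 10 m of range, so adj = error_cm / (dist_m / 10) = 15 / (56/10) = 2.679 mrad

2.679 mrad


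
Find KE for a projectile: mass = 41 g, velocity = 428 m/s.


E = 0.5*m*v^2 = 0.5*0.041*428^2 = 3755 J

3755 J


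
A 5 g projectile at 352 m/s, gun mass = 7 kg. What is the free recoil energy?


v_r = m_p*v_p/m_gun = 0.005*352/7 = 0.251429 m/s, E_r = 0.5*m_gun*v_r^2 = 0.5*7*0.251429^2 = 0.2213 J

0.2213 J


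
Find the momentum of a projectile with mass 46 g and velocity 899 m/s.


p = m*v = 0.046*899 = 41.35 kg·m/s

41.35 kg·m/s


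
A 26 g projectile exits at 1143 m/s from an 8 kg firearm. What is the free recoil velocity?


v_recoil = m_p * v_p / m_gun = 0.026 * 1143 / 8 = 3.715 m/s

3.715 m/s


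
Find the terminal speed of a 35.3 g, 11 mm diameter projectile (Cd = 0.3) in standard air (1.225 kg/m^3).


A = pi*(d/2)^2 = pi*(11/2000)^2 = 9.50332e-05 m^2
vt = sqrt(2mg/(Cd*rho*A)) = sqrt(2*0.0353*9.81/(0.3 * 1.225 * 9.50332e-05)) = 140.8 m/s

140.8 m/s


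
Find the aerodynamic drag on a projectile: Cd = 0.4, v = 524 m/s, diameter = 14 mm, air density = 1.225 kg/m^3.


A = pi*(d/2)^2 = pi*(14/2000)^2 = 1.53938e-04 m^2
Fd = 0.5*Cd*rho*A*v^2 = 0.5*0.4*1.225*1.53938e-04*524^2 = 10.36 N

10.36 N


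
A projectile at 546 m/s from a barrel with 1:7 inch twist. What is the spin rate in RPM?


twist_m = 7*0.0254 = 0.1778 m
spin = v/twist = 546/0.1778 = 3070.866 rev/s
RPM = spin*60 = 3070.866*60 ≈ 184252 RPM

184252 RPM


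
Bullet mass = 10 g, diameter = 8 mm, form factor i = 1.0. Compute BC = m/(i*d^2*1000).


BC = m/(i*d^2*1000) = 10/(1.0 * 8^2 * 1000) = 0.0001563

0.0001563


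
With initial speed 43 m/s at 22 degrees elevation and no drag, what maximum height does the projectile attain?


H = (v0*sin(theta))^2 / (2g) = (43*sin(22°))^2 / (2*9.81) = 13.22 m

13.22 m


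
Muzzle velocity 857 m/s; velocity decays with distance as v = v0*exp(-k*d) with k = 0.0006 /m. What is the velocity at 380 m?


v = v0*exp(-k*d) = 857*exp(-0.0006*380) = 682.3 m/s

682.3 m/s


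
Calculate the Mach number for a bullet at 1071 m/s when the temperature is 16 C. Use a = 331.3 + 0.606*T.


a = 331.3 + 0.606*(16) = 340.996 m/s
M = v/a = 1071/340.996 = 3.141

3.141


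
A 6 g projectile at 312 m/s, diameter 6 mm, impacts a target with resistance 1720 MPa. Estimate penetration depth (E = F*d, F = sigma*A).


A = pi*(d/2)^2 = pi*(6/2)^2 = 28.2743 mm^2
E = 0.5*m*v^2 = 0.5*0.006*312^2 = 292.032 J
depth = E/(sigma*A) = 292.032 J / (1720 MPa * 28.2743 mm^2) = 292.032/(1720 * 28.2743) m = 0.00600495 m ≈ 6.005 mm

6.005 mm


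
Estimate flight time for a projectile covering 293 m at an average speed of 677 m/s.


t = d/v = 293/677 = 0.4328 s

0.4328 s


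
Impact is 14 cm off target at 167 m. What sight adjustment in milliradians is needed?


1 mrad subtends 1 cm per 10 m of range, so adj = error_cm / (dist_m / 10) = 14 / (167/10) = 0.8383 mrad

0.8383 mrad


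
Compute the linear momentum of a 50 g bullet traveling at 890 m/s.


p = m*v = 0.05*890 = 44.5 kg·m/s

44.5 kg·m/s


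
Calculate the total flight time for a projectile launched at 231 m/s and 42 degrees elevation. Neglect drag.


T = 2*v0*sin(theta)/g = 2*231*sin(42°)/9.81 = 31.51 s

31.51 s


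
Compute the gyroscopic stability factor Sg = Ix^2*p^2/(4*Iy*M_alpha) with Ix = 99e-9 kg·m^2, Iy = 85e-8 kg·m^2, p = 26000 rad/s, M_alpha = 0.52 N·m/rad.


Sg = Ix^2 * p^2 / (4 * Iy * M_alpha) = (99e-9)^2 * 26000^2 / (4 * 85e-8 * 0.52) = 3.747

3.747


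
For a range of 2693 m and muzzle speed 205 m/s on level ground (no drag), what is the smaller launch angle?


sin(2*theta) = R*g/v0^2 = 2693*9.81/205^2 = 0.628634, theta = arcsin(0.628634)/2 = 19.47°

19.47 degrees


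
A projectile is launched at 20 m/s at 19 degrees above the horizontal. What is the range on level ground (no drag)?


R = v0^2 * sin(2*theta) / g = 20^2 * sin(2*19°) / 9.81 = 25.1 m

25.1 m


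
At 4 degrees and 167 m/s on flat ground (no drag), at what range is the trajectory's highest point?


R = v0^2*sin(2*theta)/g = 167^2*sin(2*4°)/9.81 = 395.657 m
apex_dist = R/2 = 395.657/2 = 197.8 m

197.8 m


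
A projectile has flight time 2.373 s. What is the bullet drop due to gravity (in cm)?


drop = 0.5*g*t^2 = 0.5*9.81*2.373^2 = 27.6207 m ≈ 2762 cm

2762 cm


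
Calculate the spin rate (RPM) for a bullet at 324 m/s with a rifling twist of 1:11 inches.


twist_m = 11*0.0254 = 0.2794 m
spin = v/twist = 324/0.2794 = 1159.628 rev/s
RPM = spin*60 = 1159.628*60 ≈ 69578 RPM

69578 RPM


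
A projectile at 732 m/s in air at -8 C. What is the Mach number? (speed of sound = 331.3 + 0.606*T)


a = 331.3 + 0.606*(-8) = 326.452 m/s
M = v/a = 732/326.452 = 2.242

2.242


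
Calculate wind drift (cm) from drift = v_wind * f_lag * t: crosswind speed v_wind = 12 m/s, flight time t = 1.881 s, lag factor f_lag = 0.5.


drift = v_wind * lag * t = 12 * 0.5 * 1.881 = 11.286 m ≈ 1129 cm

1129 cm


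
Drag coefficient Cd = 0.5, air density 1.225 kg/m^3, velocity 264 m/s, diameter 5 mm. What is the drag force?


A = pi*(d/2)^2 = pi*(5/2000)^2 = 1.96350e-05 m^2
Fd = 0.5*Cd*rho*A*v^2 = 0.5*0.5*1.225*1.96350e-05*264^2 = 0.4191 N

0.4191 N


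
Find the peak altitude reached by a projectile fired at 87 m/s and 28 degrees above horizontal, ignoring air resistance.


H = (v0*sin(theta))^2 / (2g) = (87*sin(28°))^2 / (2*9.81) = 85.03 m

85.03 m


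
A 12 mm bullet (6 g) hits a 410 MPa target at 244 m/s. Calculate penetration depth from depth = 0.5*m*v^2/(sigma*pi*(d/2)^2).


A = pi*(d/2)^2 = pi*(12/2)^2 = 113.097 mm^2
E = 0.5*m*v^2 = 0.5*0.006*244^2 = 178.608 J
depth = E/(sigma*A) = 178.608 J / (410 MPa * 113.097 mm^2) = 178.608/(410 * 113.097) m = 0.00385181 m ≈ 3.852 mm

3.852 mm


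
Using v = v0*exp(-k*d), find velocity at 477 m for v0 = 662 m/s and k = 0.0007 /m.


v = v0*exp(-k*d) = 662*exp(-0.0007*477) = 474.1 m/s

474.1 m/s


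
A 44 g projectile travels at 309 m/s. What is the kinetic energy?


E = 0.5*m*v^2 = 0.5*0.044*309^2 = 2101 J

2101 J


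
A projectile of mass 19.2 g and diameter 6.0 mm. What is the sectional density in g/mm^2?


SD = m/d^2 = 19.2/6.0^2 = 0.5333 g/mm^2

0.5333 g/mm^2


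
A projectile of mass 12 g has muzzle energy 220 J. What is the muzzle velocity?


v = sqrt(2*E/m) = sqrt(2*220/0.012) = 191.5 m/s

191.5 m/s


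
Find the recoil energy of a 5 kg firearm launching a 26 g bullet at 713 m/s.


v_r = m_p*v_p/m_gun = 0.026*713/5 = 3.7076 m/s, E_r = 0.5*m_gun*v_r^2 = 0.5*5*3.7076^2 = 34.37 J

34.37 J


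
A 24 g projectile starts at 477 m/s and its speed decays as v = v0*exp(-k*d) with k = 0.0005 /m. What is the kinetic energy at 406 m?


v = v0*exp(-k*d) = 477*exp(-0.0005*406) = 389.365 m/s
E = 0.5*m*v^2 = 0.5*0.024*389.365^2 = 1819 J

1819 J


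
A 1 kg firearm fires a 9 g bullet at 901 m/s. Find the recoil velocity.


v_recoil = m_p * v_p / m_gun = 0.009 * 901 / 1 = 8.109 m/s

8.109 m/s


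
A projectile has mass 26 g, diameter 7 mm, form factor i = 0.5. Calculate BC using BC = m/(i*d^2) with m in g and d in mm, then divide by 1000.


BC = m/(i*d^2*1000) = 26/(0.5 * 7^2 * 1000) = 0.001061

0.001061


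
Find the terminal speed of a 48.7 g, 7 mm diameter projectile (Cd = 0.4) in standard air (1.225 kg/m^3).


A = pi*(d/2)^2 = pi*(7/2000)^2 = 3.84845e-05 m^2
vt = sqrt(2mg/(Cd*rho*A)) = sqrt(2*0.0487*9.81/(0.4 * 1.225 * 3.84845e-05)) = 225.1 m/s

225.1 m/s


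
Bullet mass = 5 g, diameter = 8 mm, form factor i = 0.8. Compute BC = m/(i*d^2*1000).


BC = m/(i*d^2*1000) = 5/(0.8 * 8^2 * 1000) = 9.766e-05

9.766e-05


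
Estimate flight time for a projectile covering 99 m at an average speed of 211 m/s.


t = d/v = 99/211 = 0.4692 s

0.4692 s


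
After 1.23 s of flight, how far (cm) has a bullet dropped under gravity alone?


drop = 0.5*g*t^2 = 0.5*9.81*1.23^2 = 7.42077 m ≈ 742.1 cm

742.1 cm


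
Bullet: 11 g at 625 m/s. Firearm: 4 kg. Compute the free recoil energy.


v_r = m_p*v_p/m_gun = 0.011*625/4 = 1.71875 m/s, E_r = 0.5*m_gun*v_r^2 = 0.5*4*1.71875^2 = 5.908 J

5.908 J


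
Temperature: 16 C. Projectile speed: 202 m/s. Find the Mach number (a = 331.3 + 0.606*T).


a = 331.3 + 0.606*(16) = 340.996 m/s
M = v/a = 202/340.996 = 0.5924

0.5924


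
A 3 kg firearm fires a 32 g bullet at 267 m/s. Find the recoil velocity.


v_recoil = m_p * v_p / m_gun = 0.032 * 267 / 3 = 2.848 m/s

2.848 m/s


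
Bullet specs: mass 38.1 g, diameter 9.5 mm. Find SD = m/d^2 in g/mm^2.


SD = m/d^2 = 38.1/9.5^2 = 0.4222 g/mm^2

0.4222 g/mm^2


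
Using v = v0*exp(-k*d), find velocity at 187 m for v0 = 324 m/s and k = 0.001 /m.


v = v0*exp(-k*d) = 324*exp(-0.001*187) = 268.7 m/s

268.7 m/s


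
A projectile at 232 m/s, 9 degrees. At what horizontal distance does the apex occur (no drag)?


R = v0^2*sin(2*theta)/g = 232^2*sin(2*9°)/9.81 = 1695.47 m
apex_dist = R/2 = 1695.47/2 = 847.7 m

847.7 m


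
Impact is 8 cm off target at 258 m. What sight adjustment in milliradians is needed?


1 mrad subtends 1 cm per 10 m of range, so adj = error_cm / (dist_m / 10) = 8 / (258/10) = 0.3101 mrad

0.3101 mrad


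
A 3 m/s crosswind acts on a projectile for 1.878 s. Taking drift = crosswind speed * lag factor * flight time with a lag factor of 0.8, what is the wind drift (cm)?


drift = v_wind * lag * t = 3 * 0.8 * 1.878 = 4.5072 m ≈ 450.7 cm

450.7 cm


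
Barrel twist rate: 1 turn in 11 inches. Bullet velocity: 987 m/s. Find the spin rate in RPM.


twist_m = 11*0.0254 = 0.2794 m
spin = v/twist = 987/0.2794 = 3532.57 rev/s
RPM = spin*60 = 3532.57*60 ≈ 211954 RPM

211954 RPM


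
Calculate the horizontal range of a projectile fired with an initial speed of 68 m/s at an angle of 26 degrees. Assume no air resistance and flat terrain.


R = v0^2 * sin(2*theta) / g = 68^2 * sin(2*26°) / 9.81 = 371.4 m

371.4 m


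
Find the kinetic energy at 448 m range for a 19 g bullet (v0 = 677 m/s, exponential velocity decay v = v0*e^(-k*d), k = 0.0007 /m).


v = v0*exp(-k*d) = 677*exp(-0.0007*448) = 494.759 m/s
E = 0.5*m*v^2 = 0.5*0.019*494.759^2 = 2325 J

2325 J


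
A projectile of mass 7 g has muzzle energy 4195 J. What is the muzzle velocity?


v = sqrt(2*E/m) = sqrt(2*4195/0.007) = 1095 m/s

1095 m/s


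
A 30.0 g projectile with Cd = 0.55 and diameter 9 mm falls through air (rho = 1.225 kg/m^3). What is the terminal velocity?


A = pi*(d/2)^2 = pi*(9/2000)^2 = 6.36173e-05 m^2
vt = sqrt(2mg/(Cd*rho*A)) = sqrt(2*0.03*9.81/(0.55 * 1.225 * 6.36173e-05)) = 117.2 m/s

117.2 m/s


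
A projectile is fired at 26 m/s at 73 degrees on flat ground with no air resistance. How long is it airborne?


T = 2*v0*sin(theta)/g = 2*26*sin(73°)/9.81 = 5.069 s

5.069 s


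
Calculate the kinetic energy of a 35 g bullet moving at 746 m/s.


E = 0.5*m*v^2 = 0.5*0.035*746^2 = 9739 J

9739 J


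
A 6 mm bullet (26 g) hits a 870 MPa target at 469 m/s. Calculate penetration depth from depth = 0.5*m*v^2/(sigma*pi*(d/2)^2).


A = pi*(d/2)^2 = pi*(6/2)^2 = 28.2743 mm^2
E = 0.5*m*v^2 = 0.5*0.026*469^2 = 2859.49 J
depth = E/(sigma*A) = 2859.49 J / (870 MPa * 28.2743 mm^2) = 2859.49/(870 * 28.2743) m = 0.116246 m ≈ 116.2 mm

116.2 mm


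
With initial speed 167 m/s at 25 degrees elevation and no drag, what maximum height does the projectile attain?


H = (v0*sin(theta))^2 / (2g) = (167*sin(25°))^2 / (2*9.81) = 253.9 m

253.9 m


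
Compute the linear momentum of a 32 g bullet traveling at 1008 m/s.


p = m*v = 0.032*1008 = 32.26 kg·m/s

32.26 kg·m/s


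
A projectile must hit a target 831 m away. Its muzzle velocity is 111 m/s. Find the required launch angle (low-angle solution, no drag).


sin(2*theta) = R*g/v0^2 = 831*9.81/111^2 = 0.661644, theta = arcsin(0.661644)/2 = 20.71°

20.71 degrees


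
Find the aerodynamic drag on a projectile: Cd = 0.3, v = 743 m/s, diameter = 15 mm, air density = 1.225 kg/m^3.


A = pi*(d/2)^2 = pi*(15/2000)^2 = 1.76715e-04 m^2
Fd = 0.5*Cd*rho*A*v^2 = 0.5*0.3*1.225*1.76715e-04*743^2 = 17.93 N

17.93 N


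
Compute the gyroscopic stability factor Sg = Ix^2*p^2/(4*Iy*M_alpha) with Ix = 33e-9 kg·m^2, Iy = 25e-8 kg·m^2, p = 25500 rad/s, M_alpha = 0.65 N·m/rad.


Sg = Ix^2 * p^2 / (4 * Iy * M_alpha) = (33e-9)^2 * 25500^2 / (4 * 25e-8 * 0.65) = 1.089

1.089


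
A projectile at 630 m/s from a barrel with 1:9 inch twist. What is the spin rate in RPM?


twist_m = 9*0.0254 = 0.2286 m
spin = v/twist = 630/0.2286 = 2755.906 rev/s
RPM = spin*60 = 2755.906*60 ≈ 165354 RPM

165354 RPM


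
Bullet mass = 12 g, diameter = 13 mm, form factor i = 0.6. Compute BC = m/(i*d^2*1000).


BC = m/(i*d^2*1000) = 12/(0.6 * 13^2 * 1000) = 0.0001183

0.0001183


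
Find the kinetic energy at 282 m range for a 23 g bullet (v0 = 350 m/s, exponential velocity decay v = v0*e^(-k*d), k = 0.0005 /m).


v = v0*exp(-k*d) = 350*exp(-0.0005*282) = 303.971 m/s
E = 0.5*m*v^2 = 0.5*0.023*303.971^2 = 1063 J

1063 J


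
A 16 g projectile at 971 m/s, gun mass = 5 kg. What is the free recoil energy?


v_r = m_p*v_p/m_gun = 0.016*971/5 = 3.1072 m/s, E_r = 0.5*m_gun*v_r^2 = 0.5*5*3.1072^2 = 24.14 J

24.14 J


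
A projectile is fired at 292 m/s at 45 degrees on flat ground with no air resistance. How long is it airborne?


T = 2*v0*sin(theta)/g = 2*292*sin(45°)/9.81 = 42.09 s

42.09 s


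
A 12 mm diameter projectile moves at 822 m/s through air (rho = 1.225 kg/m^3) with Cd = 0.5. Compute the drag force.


A = pi*(d/2)^2 = pi*(12/2000)^2 = 1.13097e-04 m^2
Fd = 0.5*Cd*rho*A*v^2 = 0.5*0.5*1.225*1.13097e-04*822^2 = 23.4 N

23.4 N


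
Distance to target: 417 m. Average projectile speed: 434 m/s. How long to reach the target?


t = d/v = 417/434 = 0.9608 s

0.9608 s


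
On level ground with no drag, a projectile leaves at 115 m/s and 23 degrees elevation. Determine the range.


R = v0^2 * sin(2*theta) / g = 115^2 * sin(2*23°) / 9.81 = 969.8 m

969.8 m


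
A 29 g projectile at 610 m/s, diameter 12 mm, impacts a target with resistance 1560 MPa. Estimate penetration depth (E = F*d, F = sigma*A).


A = pi*(d/2)^2 = pi*(12/2)^2 = 113.097 mm^2
E = 0.5*m*v^2 = 0.5*0.029*610^2 = 5395.45 J
depth = E/(sigma*A) = 5395.45 J / (1560 MPa * 113.097 mm^2) = 5395.45/(1560 * 113.097) m = 0.0305809 m ≈ 30.58 mm

30.58 mm


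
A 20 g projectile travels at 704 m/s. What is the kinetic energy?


E = 0.5*m*v^2 = 0.5*0.02*704^2 = 4956 J

4956 J


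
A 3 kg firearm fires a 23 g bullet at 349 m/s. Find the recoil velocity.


v_recoil = m_p * v_p / m_gun = 0.023 * 349 / 3 = 2.676 m/s

2.676 m/s


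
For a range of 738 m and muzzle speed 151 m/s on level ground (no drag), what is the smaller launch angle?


sin(2*theta) = R*g/v0^2 = 738*9.81/151^2 = 0.31752, theta = arcsin(0.31752)/2 = 9.257°

9.257 degrees


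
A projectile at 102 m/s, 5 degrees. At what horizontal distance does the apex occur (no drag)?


R = v0^2*sin(2*theta)/g = 102^2*sin(2*5°)/9.81 = 184.163 m
apex_dist = R/2 = 184.163/2 = 92.08 m

92.08 m


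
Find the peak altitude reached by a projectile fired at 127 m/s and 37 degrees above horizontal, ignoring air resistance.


H = (v0*sin(theta))^2 / (2g) = (127*sin(37°))^2 / (2*9.81) = 297.7 m

297.7 m


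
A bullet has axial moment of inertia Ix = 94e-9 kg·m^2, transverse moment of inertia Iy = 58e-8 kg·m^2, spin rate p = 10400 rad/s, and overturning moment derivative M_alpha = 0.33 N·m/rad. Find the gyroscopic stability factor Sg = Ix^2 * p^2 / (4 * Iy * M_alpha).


Sg = Ix^2 * p^2 / (4 * Iy * M_alpha) = (94e-9)^2 * 10400^2 / (4 * 58e-8 * 0.33) = 1.248

1.248


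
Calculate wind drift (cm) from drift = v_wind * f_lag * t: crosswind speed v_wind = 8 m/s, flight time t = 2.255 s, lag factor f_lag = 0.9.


drift = v_wind * lag * t = 8 * 0.9 * 2.255 = 16.236 m ≈ 1624 cm

1624 cm


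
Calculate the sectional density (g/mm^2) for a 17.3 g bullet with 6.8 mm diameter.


SD = m/d^2 = 17.3/6.8^2 = 0.3741 g/mm^2

0.3741 g/mm^2


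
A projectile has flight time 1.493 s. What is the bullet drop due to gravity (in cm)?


drop = 0.5*g*t^2 = 0.5*9.81*1.493^2 = 10.9335 m ≈ 1093 cm

1093 cm


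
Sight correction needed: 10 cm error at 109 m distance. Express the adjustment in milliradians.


1 mrad subtends 1 cm per 10 m of range, so adj = error_cm / (dist_m / 10) = 10 / (109/10) = 0.9174 mrad

0.9174 mrad


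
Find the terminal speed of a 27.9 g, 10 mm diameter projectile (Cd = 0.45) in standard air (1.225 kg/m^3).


A = pi*(d/2)^2 = pi*(10/2000)^2 = 7.85398e-05 m^2
vt = sqrt(2mg/(Cd*rho*A)) = sqrt(2*0.0279*9.81/(0.45 * 1.225 * 7.85398e-05)) = 112.4 m/s

112.4 m/s


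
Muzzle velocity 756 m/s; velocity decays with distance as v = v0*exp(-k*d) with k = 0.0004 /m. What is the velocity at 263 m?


v = v0*exp(-k*d) = 756*exp(-0.0004*263) = 680.5 m/s

680.5 m/s


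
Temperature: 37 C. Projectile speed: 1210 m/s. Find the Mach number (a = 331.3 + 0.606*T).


a = 331.3 + 0.606*(37) = 353.722 m/s
M = v/a = 1210/353.722 = 3.421

3.421


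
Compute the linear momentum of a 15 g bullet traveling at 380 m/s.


p = m*v = 0.015*380 = 5.7 kg·m/s

5.7 kg·m/s


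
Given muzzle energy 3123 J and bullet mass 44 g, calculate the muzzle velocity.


v = sqrt(2*E/m) = sqrt(2*3123/0.044) = 376.8 m/s

376.8 m/s


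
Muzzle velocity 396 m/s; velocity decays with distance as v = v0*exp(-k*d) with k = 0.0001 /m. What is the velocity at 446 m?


v = v0*exp(-k*d) = 396*exp(-0.0001*446) = 378.7 m/s

378.7 m/s


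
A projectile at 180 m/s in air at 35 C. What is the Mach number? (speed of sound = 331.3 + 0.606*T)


a = 331.3 + 0.606*(35) = 352.51 m/s
M = v/a = 180/352.51 = 0.5106

0.5106


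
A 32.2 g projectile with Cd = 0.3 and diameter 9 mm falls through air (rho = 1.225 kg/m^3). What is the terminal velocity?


A = pi*(d/2)^2 = pi*(9/2000)^2 = 6.36173e-05 m^2
vt = sqrt(2mg/(Cd*rho*A)) = sqrt(2*0.0322*9.81/(0.3 * 1.225 * 6.36173e-05)) = 164.4 m/s

164.4 m/s


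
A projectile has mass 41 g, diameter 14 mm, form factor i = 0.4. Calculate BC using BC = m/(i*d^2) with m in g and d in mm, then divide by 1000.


BC = m/(i*d^2*1000) = 41/(0.4 * 14^2 * 1000) = 0.000523

0.000523


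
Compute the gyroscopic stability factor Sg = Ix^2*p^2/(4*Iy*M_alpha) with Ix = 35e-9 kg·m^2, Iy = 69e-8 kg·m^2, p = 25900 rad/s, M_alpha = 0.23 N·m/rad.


Sg = Ix^2 * p^2 / (4 * Iy * M_alpha) = (35e-9)^2 * 25900^2 / (4 * 69e-8 * 0.23) = 1.294

1.294


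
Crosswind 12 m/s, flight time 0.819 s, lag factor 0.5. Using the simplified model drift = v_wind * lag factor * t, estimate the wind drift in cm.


drift = v_wind * lag * t = 12 * 0.5 * 0.819 = 4.914 m ≈ 491.4 cm

491.4 cm


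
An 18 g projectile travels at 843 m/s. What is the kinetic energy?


E = 0.5*m*v^2 = 0.5*0.018*843^2 = 6396 J

6396 J


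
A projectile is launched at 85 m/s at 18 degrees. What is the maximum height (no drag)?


H = (v0*sin(theta))^2 / (2g) = (85*sin(18°))^2 / (2*9.81) = 35.16 m

35.16 m


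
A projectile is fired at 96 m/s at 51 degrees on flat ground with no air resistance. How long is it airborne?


T = 2*v0*sin(theta)/g = 2*96*sin(51°)/9.81 = 15.21 s

15.21 s


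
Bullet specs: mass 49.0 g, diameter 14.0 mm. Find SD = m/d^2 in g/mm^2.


SD = m/d^2 = 49.0/14.0^2 = 0.25 g/mm^2

0.25 g/mm^2


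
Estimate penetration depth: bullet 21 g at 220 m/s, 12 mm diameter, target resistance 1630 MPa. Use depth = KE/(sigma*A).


A = pi*(d/2)^2 = pi*(12/2)^2 = 113.097 mm^2
E = 0.5*m*v^2 = 0.5*0.021*220^2 = 508.2 J
depth = E/(sigma*A) = 508.2 J / (1630 MPa * 113.097 mm^2) = 508.2/(1630 * 113.097) m = 0.00275673 m ≈ 2.757 mm

2.757 mm


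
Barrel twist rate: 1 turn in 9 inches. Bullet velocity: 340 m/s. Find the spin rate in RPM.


twist_m = 9*0.0254 = 0.2286 m
spin = v/twist = 340/0.2286 = 1487.314 rev/s
RPM = spin*60 = 1487.314*60 ≈ 89239 RPM

89239 RPM


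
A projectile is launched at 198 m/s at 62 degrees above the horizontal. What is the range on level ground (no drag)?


R = v0^2 * sin(2*theta) / g = 198^2 * sin(2*62°) / 9.81 = 3313 m

3313 m


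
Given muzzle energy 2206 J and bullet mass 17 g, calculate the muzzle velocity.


v = sqrt(2*E/m) = sqrt(2*2206/0.017) = 509.4 m/s

509.4 m/s


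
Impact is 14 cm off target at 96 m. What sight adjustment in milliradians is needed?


1 mrad subtends 1 cm per 10 m of range, so adj = error_cm / (dist_m / 10) = 14 / (96/10) = 1.458 mrad

1.458 mrad


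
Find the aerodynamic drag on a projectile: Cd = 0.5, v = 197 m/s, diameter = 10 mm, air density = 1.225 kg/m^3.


A = pi*(d/2)^2 = pi*(10/2000)^2 = 7.85398e-05 m^2
Fd = 0.5*Cd*rho*A*v^2 = 0.5*0.5*1.225*7.85398e-05*197^2 = 0.9335 N

0.9335 N


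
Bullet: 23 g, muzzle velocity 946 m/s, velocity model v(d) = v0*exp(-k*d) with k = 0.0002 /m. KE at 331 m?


v = v0*exp(-k*d) = 946*exp(-0.0002*331) = 885.403 m/s
E = 0.5*m*v^2 = 0.5*0.023*885.403^2 = 9015 J

9015 J


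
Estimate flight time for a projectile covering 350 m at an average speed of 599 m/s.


t = d/v = 350/599 = 0.5843 s

0.5843 s


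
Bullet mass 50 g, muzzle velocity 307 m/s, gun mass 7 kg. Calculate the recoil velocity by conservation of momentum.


v_recoil = m_p * v_p / m_gun = 0.05 * 307 / 7 = 2.193 m/s

2.193 m/s


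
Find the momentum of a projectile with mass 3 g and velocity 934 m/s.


p = m*v = 0.003*934 = 2.802 kg·m/s

2.802 kg·m/s


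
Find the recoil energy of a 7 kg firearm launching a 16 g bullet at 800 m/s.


v_r = m_p*v_p/m_gun = 0.016*800/7 = 1.82857 m/s, E_r = 0.5*m_gun*v_r^2 = 0.5*7*1.82857^2 = 11.7 J

11.7 J


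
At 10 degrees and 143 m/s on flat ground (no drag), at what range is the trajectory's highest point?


R = v0^2*sin(2*theta)/g = 143^2*sin(2*10°)/9.81 = 712.943 m
apex_dist = R/2 = 712.943/2 = 356.5 m

356.5 m


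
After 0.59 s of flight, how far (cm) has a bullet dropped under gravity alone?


drop = 0.5*g*t^2 = 0.5*9.81*0.59^2 = 1.70743 m ≈ 170.7 cm

170.7 cm


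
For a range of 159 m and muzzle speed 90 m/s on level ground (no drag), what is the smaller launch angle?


sin(2*theta) = R*g/v0^2 = 159*9.81/90^2 = 0.192567, theta = arcsin(0.192567)/2 = 5.551°

5.551 degrees


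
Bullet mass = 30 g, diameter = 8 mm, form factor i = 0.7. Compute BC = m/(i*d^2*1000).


BC = m/(i*d^2*1000) = 30/(0.7 * 8^2 * 1000) = 0.0006696

0.0006696


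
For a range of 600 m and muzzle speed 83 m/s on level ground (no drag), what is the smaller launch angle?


sin(2*theta) = R*g/v0^2 = 600*9.81/83^2 = 0.854406, theta = arcsin(0.854406)/2 = 29.35°

29.35 degrees


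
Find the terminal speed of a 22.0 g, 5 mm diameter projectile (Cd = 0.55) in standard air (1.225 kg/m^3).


A = pi*(d/2)^2 = pi*(5/2000)^2 = 1.96350e-05 m^2
vt = sqrt(2mg/(Cd*rho*A)) = sqrt(2*0.022*9.81/(0.55 * 1.225 * 1.96350e-05)) = 180.6 m/s

180.6 m/s


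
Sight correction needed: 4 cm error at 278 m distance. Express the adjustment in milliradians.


1 mrad subtends 1 cm per 10 m of range, so adj = error_cm / (dist_m / 10) = 4 / (278/10) = 0.1439 mrad

0.1439 mrad


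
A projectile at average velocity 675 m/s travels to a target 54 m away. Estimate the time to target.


t = d/v = 54/675 = 0.08 s

0.08 s


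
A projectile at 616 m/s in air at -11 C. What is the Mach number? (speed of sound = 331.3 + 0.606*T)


a = 331.3 + 0.606*(-11) = 324.634 m/s
M = v/a = 616/324.634 = 1.898

1.898


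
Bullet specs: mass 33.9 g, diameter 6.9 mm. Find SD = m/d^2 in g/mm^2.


SD = m/d^2 = 33.9/6.9^2 = 0.712 g/mm^2

0.712 g/mm^2


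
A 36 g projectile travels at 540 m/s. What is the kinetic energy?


E = 0.5*m*v^2 = 0.5*0.036*540^2 = 5249 J

5249 J


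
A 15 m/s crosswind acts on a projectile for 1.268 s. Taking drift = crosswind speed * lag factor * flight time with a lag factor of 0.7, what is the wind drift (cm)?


drift = v_wind * lag * t = 15 * 0.7 * 1.268 = 13.314 m ≈ 1331 cm

1331 cm


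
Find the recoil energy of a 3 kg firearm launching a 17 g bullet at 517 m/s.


v_r = m_p*v_p/m_gun = 0.017*517/3 = 2.92967 m/s, E_r = 0.5*m_gun*v_r^2 = 0.5*3*2.92967^2 = 12.87 J

12.87 J


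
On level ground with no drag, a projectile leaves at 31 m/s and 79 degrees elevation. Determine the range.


R = v0^2 * sin(2*theta) / g = 31^2 * sin(2*79°) / 9.81 = 36.7 m

36.7 m


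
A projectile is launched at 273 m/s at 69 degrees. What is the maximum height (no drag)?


H = (v0*sin(theta))^2 / (2g) = (273*sin(69°))^2 / (2*9.81) = 3311 m

3311 m


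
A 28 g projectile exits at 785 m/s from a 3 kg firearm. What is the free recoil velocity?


v_recoil = m_p * v_p / m_gun = 0.028 * 785 / 3 = 7.327 m/s

7.327 m/s


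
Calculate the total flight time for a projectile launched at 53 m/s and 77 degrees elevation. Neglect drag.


T = 2*v0*sin(theta)/g = 2*53*sin(77°)/9.81 = 10.53 s

10.53 s


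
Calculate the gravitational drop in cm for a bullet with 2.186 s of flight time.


drop = 0.5*g*t^2 = 0.5*9.81*2.186^2 = 23.439 m ≈ 2344 cm

2344 cm


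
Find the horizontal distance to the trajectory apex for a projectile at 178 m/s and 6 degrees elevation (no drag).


R = v0^2*sin(2*theta)/g = 178^2*sin(2*6°)/9.81 = 671.506 m
apex_dist = R/2 = 671.506/2 = 335.8 m

335.8 m


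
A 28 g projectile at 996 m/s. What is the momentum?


p = m*v = 0.028*996 = 27.89 kg·m/s

27.89 kg·m/s


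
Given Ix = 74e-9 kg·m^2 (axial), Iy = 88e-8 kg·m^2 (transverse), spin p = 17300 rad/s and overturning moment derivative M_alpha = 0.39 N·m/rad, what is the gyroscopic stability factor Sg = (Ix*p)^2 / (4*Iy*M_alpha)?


Sg = Ix^2 * p^2 / (4 * Iy * M_alpha) = (74e-9)^2 * 17300^2 / (4 * 88e-8 * 0.39) = 1.194

1.194


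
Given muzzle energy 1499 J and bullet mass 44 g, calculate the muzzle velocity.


v = sqrt(2*E/m) = sqrt(2*1499/0.044) = 261 m/s

261 m/s


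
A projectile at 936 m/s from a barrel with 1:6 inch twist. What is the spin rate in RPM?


twist_m = 6*0.0254 = 0.1524 m
spin = v/twist = 936/0.1524 = 6141.732 rev/s
RPM = spin*60 = 6141.732*60 ≈ 368504 RPM

368504 RPM


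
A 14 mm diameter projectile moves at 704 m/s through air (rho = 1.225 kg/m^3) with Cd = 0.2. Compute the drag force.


A = pi*(d/2)^2 = pi*(14/2000)^2 = 1.53938e-04 m^2
Fd = 0.5*Cd*rho*A*v^2 = 0.5*0.2*1.225*1.53938e-04*704^2 = 9.346 N

9.346 N


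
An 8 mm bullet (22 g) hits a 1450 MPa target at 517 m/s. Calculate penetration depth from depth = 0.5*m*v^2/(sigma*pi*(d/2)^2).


A = pi*(d/2)^2 = pi*(8/2)^2 = 50.2655 mm^2
E = 0.5*m*v^2 = 0.5*0.022*517^2 = 2940.18 J
depth = E/(sigma*A) = 2940.18 J / (1450 MPa * 50.2655 mm^2) = 2940.18/(1450 * 50.2655) m = 0.04034 m ≈ 40.34 mm

40.34 mm
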